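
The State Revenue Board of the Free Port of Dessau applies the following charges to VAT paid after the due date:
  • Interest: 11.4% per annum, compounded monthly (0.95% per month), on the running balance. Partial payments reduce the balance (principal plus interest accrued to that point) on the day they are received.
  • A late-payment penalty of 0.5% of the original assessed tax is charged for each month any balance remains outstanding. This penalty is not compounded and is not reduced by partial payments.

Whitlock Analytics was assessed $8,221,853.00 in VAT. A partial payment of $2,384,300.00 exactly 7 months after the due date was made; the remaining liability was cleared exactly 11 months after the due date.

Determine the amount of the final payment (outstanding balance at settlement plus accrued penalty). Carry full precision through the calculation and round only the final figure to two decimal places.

Balance at month 7: $8,221,853.0000 × (1 + 0.0095)^7 = $8,784,437.7711…
After $2,384,300.00 payment: $8,784,437.7711… − $2,384,300.00 = $6,400,137.7711…
Balance at month 11: $6,400,137.7711… × (1 + 0.0095)^4 = $6,646,830.6824…
Penalty: 11 × 0.5% × $8,221,853.00 = $452,201.92…
Final settlement = outstanding balance + penalty = $6,646,830.6824… + $452,201.92… = $7,099,032.60

$7,099,032.60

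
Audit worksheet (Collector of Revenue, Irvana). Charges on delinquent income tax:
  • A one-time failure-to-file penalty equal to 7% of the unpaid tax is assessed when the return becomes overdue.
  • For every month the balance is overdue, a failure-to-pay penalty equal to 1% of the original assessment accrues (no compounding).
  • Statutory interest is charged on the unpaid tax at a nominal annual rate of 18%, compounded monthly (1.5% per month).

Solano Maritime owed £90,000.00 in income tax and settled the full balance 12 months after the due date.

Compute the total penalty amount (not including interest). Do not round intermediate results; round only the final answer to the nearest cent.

Failure-to-file penalty: 7% × £90,000.00 = £6,300.00
Failure-to-pay penalty: 12 × 1% × £90,000.00 = £10,800.00
Total penalty = £6,300.00 + £10,800.00 = £17,100.00

£17,100.00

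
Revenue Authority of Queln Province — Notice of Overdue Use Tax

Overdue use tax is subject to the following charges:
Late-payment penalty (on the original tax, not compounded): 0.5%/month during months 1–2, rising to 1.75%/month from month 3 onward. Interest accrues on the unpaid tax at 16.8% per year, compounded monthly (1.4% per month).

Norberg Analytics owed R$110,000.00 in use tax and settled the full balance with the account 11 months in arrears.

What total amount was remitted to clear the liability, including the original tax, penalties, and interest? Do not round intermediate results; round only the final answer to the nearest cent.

R$146,602.03

Penalty, months 1–2: 2 × 0.5% × R$110,000.00 = R$1,100.00
Penalty, months 3–11: 9 × 1.75% × R$110,000.00 = R$17,325.00
Interest: R$110,000.00 × ((1 + 0.014)^11 − 1) = R$110,000.00 × 0.1652457… = R$18,177.0258…
Total = R$110,000.00 + R$18,425.0000 + R$18,177.0258… = R$146,602.03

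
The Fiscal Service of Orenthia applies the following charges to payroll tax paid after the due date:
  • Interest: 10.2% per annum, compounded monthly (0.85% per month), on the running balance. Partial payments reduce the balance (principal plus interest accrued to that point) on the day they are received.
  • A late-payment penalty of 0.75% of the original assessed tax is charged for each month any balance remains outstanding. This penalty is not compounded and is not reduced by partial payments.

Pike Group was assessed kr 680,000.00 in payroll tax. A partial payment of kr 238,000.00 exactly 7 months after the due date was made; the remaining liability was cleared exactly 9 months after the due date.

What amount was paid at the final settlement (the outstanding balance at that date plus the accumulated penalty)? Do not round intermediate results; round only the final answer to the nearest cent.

kr 537,661.01

Balance at month 7: kr 680,000.0000 × (1 + 0.0085)^7 = kr 721,506.4710…
After kr 238,000.00 payment: kr 721,506.4710… − kr 238,000.00 = kr 483,506.4710…
Balance at month 9: kr 483,506.4710… × (1 + 0.0085)^2 = kr 491,761.0144…
Penalty: 9 × 0.75% × kr 680,000.00 = kr 45,900.00
Final settlement = outstanding balance + penalty = kr 491,761.0144… + kr 45,900.00 = kr 537,661.01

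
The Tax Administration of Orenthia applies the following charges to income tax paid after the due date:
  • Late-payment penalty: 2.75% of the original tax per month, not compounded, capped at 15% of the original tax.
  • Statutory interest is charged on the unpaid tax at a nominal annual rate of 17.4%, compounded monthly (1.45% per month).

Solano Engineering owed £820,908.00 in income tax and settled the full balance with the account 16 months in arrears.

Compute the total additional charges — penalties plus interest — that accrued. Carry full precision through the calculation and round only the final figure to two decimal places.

£335,768.25

Penalty (uncapped): 16 × 2.75% × £820,908.00 = £361,199.52; cap = 15% × £820,908.00 = £123,136.20 → penalty = £123,136.20
Interest: £820,908.00 × ((1 + 0.0145)^16 − 1) = £820,908.00 × 0.2590206… = £212,632.0490…
Penalties + interest = £123,136.2000 + £212,632.0490… = £335,768.25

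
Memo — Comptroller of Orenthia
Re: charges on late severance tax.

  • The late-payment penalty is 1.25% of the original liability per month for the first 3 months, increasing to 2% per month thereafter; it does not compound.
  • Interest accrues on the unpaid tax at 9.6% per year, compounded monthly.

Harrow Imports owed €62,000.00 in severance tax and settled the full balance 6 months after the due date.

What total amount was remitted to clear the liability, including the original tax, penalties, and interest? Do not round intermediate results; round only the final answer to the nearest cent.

€71,081.16

Penalty, months 1–3: 3 × 1.25% × €62,000.00 = €2,325.00
Penalty, months 4–6: 3 × 2% × €62,000.00 = €3,720.00
Interest (9.6%/yr ÷ 12 = 0.8%/month): €62,000.00 × ((1 + 0.008)^6 − 1) = €3,036.1587…
Total = €62,000.00 + €6,045.0000 + €3,036.1587… = €71,081.16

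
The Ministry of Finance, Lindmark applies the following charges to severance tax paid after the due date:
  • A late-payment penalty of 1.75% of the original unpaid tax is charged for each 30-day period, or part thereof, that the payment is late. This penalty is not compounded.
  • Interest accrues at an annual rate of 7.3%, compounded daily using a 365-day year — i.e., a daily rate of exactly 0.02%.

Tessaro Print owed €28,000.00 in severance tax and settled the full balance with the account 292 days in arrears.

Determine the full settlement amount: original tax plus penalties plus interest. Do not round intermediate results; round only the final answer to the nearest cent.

€34,583.72

Penalty periods: ⌈292/30⌉ = 10; penalty = 10 × 1.75% × €28,000.00 = €4,900.00
Interest: €28,000.00 × ((1 + 0.0002)^292 − 1) = €28,000.00 × 0.06013278… = €1,683.7177…
Total = €28,000.00 + €4,900.0000 + €1,683.7177… = €34,583.72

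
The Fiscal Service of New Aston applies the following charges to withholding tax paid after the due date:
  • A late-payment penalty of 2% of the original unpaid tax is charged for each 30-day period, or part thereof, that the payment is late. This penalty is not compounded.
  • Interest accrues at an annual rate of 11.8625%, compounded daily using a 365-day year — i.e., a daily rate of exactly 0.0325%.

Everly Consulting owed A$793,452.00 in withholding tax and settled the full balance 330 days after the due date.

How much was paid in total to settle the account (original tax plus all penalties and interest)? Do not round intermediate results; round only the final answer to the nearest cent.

A$1,057,824.75

Penalty periods: ⌈330/30⌉ = 11; penalty = 11 × 2% × A$793,452.00 = A$174,559.44
Interest: A$793,452.00 × ((1 + 0.000325)^330 − 1) = A$793,452.00 × 0.11319313… = A$89,813.3122…
Total = A$793,452.00 + A$174,559.4400 + A$89,813.3122… = A$1,057,824.75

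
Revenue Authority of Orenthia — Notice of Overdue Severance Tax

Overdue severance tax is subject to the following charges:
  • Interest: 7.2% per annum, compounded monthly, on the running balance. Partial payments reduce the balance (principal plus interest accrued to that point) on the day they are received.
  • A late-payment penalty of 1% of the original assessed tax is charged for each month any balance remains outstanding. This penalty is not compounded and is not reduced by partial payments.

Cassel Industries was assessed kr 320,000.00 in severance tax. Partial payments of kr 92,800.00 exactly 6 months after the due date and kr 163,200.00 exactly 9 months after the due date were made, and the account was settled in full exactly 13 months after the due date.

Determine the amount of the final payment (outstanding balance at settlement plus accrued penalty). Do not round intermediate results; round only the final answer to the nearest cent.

Monthly rate = 7.2% ÷ 12 = 0.6%
Balance at month 6: kr 320,000.0000 × (1 + 0.006)^6 = kr 331,694.1886…
After kr 92,800.00 payment: kr 331,694.1886… − kr 92,800.00 = kr 238,894.1886…
Balance at month 9: kr 238,894.1886… × (1 + 0.006)^3 = kr 243,220.1362…
After kr 163,200.00 payment: kr 243,220.1362… − kr 163,200.00 = kr 80,020.1362…
Balance at month 13: kr 80,020.1362… × (1 + 0.006)^4 = kr 81,957.9731…
Penalty: 13 × 1% × kr 320,000.00 = kr 41,600.00
Final settlement = outstanding balance + penalty = kr 81,957.9731… + kr 41,600.00 = kr 123,557.97

kr 123,557.97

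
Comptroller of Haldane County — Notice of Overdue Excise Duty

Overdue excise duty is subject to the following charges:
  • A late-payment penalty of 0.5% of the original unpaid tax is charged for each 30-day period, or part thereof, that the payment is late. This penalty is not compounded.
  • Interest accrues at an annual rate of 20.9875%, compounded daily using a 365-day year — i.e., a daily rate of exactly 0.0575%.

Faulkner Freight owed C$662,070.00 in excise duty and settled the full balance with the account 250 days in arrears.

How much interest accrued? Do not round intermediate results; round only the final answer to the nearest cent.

Interest: C$662,070.00 × ((1 + 0.000575)^250 − 1) = C$662,070.00 × 0.15454773… = C$102,321.4127…

C$102,321.41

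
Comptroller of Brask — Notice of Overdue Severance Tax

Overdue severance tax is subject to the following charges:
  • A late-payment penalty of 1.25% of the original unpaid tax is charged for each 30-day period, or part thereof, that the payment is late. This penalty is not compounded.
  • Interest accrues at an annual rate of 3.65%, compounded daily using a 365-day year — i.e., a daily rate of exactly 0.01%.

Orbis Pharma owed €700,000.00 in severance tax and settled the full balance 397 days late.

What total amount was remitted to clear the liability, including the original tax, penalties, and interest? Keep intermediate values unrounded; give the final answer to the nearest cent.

Penalty periods: ⌈397/30⌉ = 14; penalty = 14 × 1.25% × €700,000.00 = €122,500.00
Interest: €700,000.00 × ((1 + 0.0001)^397 − 1) = €700,000.00 × 0.04049651… = €28,347.5588…
Total = €700,000.00 + €122,500.0000 + €28,347.5588… = €850,847.56

€850,847.56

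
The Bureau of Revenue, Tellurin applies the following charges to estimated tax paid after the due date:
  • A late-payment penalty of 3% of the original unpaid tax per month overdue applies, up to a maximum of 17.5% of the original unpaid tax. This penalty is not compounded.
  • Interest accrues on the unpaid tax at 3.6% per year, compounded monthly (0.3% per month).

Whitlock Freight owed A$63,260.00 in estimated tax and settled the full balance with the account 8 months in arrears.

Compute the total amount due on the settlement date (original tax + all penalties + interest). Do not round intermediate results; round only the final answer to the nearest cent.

A$75,864.78

Penalty (uncapped): 8 × 3% × A$63,260.00 = A$15,182.40; cap = 17.5% × A$63,260.00 = A$11,070.50 → penalty = A$11,070.50
Interest: A$63,260.00 × ((1 + 0.003)^8 − 1) = A$63,260.00 × 0.0242535… = A$1,534.2775…
Total = A$63,260.00 + A$11,070.5000 + A$1,534.2775… = A$75,864.78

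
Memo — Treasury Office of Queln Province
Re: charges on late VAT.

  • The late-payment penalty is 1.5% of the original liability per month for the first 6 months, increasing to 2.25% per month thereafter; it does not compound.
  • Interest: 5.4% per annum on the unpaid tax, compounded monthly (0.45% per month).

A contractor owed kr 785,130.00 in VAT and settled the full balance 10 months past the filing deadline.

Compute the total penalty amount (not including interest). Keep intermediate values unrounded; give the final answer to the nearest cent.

kr 141,323.40

Penalty, months 1–6: 6 × 1.5% × kr 785,130.00 = kr 70,661.70
Penalty, months 7–10: 4 × 2.25% × kr 785,130.00 = kr 70,661.70
Total penalty = kr 70,661.70 + kr 70,661.70 = kr 141,323.40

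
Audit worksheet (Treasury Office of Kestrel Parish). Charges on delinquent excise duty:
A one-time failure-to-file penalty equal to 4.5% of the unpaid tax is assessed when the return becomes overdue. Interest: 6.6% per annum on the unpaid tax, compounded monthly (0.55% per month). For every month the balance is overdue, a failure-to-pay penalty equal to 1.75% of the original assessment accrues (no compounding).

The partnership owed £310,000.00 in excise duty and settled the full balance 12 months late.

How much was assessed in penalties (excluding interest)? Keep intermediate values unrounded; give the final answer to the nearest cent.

Failure-to-file penalty: 4.5% × £310,000.00 = £13,950.00
Failure-to-pay penalty = 1.75% × £310,000.00 × 12 mo = £65,100.00
Total penalty = £13,950.00 + £65,100.00 = £79,050.00

£79,050.00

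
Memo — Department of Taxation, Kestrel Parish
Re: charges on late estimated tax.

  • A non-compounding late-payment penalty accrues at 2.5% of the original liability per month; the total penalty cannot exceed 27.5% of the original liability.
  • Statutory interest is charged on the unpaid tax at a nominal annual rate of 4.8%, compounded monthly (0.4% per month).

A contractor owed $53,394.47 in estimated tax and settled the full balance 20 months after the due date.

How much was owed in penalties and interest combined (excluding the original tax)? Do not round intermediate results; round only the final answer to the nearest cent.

Penalty (uncapped): 20 × 2.5% × $53,394.47 = $26,697.24…; cap = 27.5% × $53,394.47 = $14,683.48… → penalty = $14,683.48…
Interest: $53,394.47 × ((1 + 0.004)^20 − 1) = $53,394.47 × 0.0831142… = $4,437.8395…
Penalties + interest = $14,683.4793… + $4,437.8395… = $19,121.32

$19,121.32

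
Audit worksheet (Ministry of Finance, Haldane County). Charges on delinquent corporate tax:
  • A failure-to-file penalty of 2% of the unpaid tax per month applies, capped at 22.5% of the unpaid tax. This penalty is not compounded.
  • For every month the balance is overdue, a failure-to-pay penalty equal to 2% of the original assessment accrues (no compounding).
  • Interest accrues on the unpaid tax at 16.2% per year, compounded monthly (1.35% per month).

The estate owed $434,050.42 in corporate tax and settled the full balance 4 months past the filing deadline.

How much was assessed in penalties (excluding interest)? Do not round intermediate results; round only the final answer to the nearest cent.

Failure-to-file: 4 × 2% × $434,050.42 = $34,724.03… (under the 22.5% cap)
Failure-to-pay penalty = 2% × $434,050.42 × 4 mo = $34,724.03…
Total penalty = $34,724.03… + $34,724.03… = $69,448.07

$69,448.07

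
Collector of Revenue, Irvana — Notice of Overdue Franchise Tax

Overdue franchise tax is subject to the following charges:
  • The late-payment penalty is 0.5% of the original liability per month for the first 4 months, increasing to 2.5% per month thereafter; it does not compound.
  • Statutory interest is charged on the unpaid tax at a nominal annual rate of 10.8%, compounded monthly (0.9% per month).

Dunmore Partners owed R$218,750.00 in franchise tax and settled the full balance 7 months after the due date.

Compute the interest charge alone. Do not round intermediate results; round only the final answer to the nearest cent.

Interest: R$218,750.00 × ((1 + 0.009)^7 − 1) = R$218,750.00 × 0.0647267… = R$14,158.9757…

R$14,158.98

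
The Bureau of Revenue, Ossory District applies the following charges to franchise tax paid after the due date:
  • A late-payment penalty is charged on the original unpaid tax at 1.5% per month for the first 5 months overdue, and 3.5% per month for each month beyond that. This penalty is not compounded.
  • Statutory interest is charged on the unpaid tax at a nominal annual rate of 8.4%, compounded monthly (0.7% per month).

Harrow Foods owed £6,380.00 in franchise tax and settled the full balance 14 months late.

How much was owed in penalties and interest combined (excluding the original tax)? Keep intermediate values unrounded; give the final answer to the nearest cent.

Penalty, months 1–5: 5 × 1.5% × £6,380.00 = £478.50
Penalty, months 6–14: 9 × 3.5% × £6,380.00 = £2,009.70
Interest: £6,380.00 × ((1 + 0.007)^14 − 1) = £6,380.00 × 0.1025863… = £654.5005…
Penalties + interest = £2,488.2000 + £654.5005… = £3,142.70

£3,142.70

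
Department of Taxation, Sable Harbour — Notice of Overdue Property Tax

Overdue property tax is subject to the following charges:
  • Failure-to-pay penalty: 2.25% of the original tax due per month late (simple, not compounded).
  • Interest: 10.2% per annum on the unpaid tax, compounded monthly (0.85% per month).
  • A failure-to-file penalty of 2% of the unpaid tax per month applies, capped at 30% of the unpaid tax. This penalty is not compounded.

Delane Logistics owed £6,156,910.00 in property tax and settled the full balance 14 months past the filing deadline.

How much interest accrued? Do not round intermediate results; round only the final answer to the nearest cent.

Interest: £6,156,910.00 × ((1 + 0.0085)^14 − 1) = £6,156,910.00 × 0.1258036… = £774,561.4845…

£774,561.48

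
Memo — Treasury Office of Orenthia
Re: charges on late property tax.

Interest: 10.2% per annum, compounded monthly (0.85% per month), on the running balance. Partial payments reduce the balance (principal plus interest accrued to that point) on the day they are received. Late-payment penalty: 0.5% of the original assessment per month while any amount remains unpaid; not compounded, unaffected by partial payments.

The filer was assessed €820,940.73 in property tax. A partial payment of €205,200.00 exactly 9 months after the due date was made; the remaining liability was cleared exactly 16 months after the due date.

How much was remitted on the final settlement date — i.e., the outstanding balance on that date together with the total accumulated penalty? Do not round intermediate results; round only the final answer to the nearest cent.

€787,946.59

Balance at month 9: €820,940.7300 × (1 + 0.0085)^9 = €885,920.8567…
After €205,200.00 payment: €885,920.8567… − €205,200.00 = €680,720.8567…
Balance at month 16: €680,720.8567… × (1 + 0.0085)^7 = €722,271.3281…
Penalty: 16 × 0.5% × €820,940.73 = €65,675.26…
Final settlement = outstanding balance + penalty = €722,271.3281… + €65,675.26… = €787,946.59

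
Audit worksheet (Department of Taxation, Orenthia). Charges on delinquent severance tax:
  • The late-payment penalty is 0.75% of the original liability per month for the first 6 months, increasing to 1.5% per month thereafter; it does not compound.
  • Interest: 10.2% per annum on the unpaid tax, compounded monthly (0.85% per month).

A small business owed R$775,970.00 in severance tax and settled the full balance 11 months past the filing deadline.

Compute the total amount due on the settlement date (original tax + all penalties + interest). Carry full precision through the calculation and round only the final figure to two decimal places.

R$944,803.09

Penalty, months 1–6: 6 × 0.75% × R$775,970.00 = R$34,918.65
Penalty, months 7–11: 5 × 1.5% × R$775,970.00 = R$58,197.75
Interest: R$775,970.00 × ((1 + 0.0085)^11 − 1) = R$775,970.00 × 0.0975768… = R$75,716.6881…
Total = R$775,970.00 + R$93,116.4000 + R$75,716.6881… = R$944,803.09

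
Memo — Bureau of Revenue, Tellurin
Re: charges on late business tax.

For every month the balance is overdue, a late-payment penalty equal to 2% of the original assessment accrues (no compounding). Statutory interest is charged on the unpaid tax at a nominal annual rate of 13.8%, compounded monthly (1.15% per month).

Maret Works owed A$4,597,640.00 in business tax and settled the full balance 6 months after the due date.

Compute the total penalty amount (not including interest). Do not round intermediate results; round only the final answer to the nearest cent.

Late-payment penalty: 6 × 2% × A$4,597,640.00 = A$551,716.80

A$551,716.80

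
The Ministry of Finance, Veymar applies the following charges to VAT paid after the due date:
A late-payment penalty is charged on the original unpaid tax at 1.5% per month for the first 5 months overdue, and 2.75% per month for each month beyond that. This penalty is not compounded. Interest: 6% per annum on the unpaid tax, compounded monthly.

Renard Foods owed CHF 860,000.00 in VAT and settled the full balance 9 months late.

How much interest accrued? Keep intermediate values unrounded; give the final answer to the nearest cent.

Interest (6%/yr ÷ 12 = 0.5%/month): CHF 860,000.00 × ((1 + 0.005)^9 − 1) = CHF 39,483.0981…

CHF 39,483.10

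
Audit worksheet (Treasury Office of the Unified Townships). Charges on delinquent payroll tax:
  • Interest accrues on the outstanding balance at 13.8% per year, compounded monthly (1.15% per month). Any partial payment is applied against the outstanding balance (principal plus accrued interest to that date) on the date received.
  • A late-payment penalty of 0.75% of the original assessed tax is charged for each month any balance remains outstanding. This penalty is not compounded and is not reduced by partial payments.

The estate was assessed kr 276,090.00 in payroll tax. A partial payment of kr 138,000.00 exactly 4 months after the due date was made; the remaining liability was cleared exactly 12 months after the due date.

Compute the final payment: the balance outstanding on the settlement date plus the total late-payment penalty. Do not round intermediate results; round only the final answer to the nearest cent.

Balance at month 4: kr 276,090.0000 × (1 + 0.0115)^4 = kr 289,010.9018…
After kr 138,000.00 payment: kr 289,010.9018… − kr 138,000.00 = kr 151,010.9018…
Balance at month 12: kr 151,010.9018… × (1 + 0.0115)^8 = kr 165,476.1462…
Penalty: 12 × 0.75% × kr 276,090.00 = kr 24,848.10
Final settlement = outstanding balance + penalty = kr 165,476.1462… + kr 24,848.10 = kr 190,324.25

kr 190,324.25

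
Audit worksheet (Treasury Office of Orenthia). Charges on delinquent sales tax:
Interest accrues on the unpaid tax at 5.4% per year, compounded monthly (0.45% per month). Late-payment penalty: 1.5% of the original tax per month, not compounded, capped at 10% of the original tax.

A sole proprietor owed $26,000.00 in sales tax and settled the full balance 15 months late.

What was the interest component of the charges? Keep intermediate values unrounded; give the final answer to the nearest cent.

$1,811.38

Interest: $26,000.00 × ((1 + 0.0045)^15 − 1) = $26,000.00 × 0.0696683… = $1,811.3752…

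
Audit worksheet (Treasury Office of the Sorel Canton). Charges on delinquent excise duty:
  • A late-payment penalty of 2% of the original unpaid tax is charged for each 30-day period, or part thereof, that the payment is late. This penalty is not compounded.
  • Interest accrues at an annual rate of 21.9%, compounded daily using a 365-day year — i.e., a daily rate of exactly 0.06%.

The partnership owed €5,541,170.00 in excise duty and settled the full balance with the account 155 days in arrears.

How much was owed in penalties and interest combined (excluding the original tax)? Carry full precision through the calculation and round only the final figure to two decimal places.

€1,204,822.85

Penalty periods: ⌈155/30⌉ = 6; penalty = 6 × 2% × €5,541,170.00 = €664,940.40
Interest: €5,541,170.00 × ((1 + 0.0006)^155 − 1) = €5,541,170.00 × 0.09743113… = €539,882.4477…
Penalties + interest = €664,940.4000 + €539,882.4477… = €1,204,822.85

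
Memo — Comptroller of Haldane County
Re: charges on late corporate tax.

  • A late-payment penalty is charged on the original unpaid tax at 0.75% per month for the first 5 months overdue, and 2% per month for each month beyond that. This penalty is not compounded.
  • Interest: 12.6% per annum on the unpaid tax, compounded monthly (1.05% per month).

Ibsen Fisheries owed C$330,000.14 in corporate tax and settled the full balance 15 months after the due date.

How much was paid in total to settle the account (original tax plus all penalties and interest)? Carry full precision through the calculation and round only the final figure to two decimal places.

Penalty, months 1–5: 5 × 0.75% × C$330,000.14 = C$12,375.01…
Penalty, months 6–15: 10 × 2% × C$330,000.14 = C$66,000.03…
Interest: C$330,000.14 × ((1 + 0.0105)^15 − 1) = C$330,000.14 × 0.1696200… = C$55,974.6076…
Total = C$330,000.14 + C$78,375.0333… + C$55,974.6076… = C$464,349.78

C$464,349.78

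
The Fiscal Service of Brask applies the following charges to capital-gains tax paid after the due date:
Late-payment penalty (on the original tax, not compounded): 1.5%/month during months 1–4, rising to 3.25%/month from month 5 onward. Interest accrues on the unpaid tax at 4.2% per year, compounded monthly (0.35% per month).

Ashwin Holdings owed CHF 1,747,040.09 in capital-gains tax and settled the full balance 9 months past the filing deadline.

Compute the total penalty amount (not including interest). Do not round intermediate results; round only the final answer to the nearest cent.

CHF 388,716.42

Penalty, months 1–4: 4 × 1.5% × CHF 1,747,040.09 = CHF 104,822.41…
Penalty, months 5–9: 5 × 3.25% × CHF 1,747,040.09 = CHF 283,894.01…
Total penalty = CHF 104,822.41… + CHF 283,894.01… = CHF 388,716.42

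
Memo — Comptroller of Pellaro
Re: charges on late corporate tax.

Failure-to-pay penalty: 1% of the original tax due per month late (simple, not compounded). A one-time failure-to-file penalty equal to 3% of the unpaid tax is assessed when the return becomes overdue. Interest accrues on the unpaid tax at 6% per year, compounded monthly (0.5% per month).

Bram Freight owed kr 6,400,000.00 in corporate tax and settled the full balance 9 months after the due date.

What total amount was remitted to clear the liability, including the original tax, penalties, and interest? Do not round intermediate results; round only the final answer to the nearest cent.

Failure-to-file penalty: 3% × kr 6,400,000.00 = kr 192,000.00
Failure-to-pay penalty: 9 × 1% × kr 6,400,000.00 = kr 576,000.00
Interest: kr 6,400,000.00 × ((1 + 0.005)^9 − 1) = kr 6,400,000.00 × 0.0459106… = kr 293,827.7065…
Total = kr 6,400,000.00 + kr 768,000.0000 + kr 293,827.7065… = kr 7,461,827.71

kr 7,461,827.71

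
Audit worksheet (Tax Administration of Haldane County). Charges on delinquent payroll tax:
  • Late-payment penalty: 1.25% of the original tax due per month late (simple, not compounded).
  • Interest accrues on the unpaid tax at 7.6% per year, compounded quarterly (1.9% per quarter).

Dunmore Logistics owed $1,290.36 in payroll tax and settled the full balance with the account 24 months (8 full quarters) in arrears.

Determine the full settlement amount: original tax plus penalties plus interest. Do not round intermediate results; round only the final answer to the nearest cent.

$1,887.15

Late-payment penalty = 1.25% × $1,290.36 × 24 mo = $387.11…
Interest: $1,290.36 × ((1 + 0.019)^8 − 1) = $1,290.36 × 0.1625014… = $209.6853…
Total = $1,290.36 + $387.1080 + $209.6853… = $1,887.15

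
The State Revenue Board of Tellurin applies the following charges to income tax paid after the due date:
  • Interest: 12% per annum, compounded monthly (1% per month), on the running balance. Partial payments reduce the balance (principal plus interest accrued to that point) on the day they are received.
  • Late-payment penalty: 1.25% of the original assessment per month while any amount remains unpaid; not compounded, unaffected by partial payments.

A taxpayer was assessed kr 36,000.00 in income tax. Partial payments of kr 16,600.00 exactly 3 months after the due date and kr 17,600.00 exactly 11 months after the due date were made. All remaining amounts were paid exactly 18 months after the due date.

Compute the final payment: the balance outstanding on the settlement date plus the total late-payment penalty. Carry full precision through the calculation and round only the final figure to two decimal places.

kr 13,019.64

Balance at month 3: kr 36,000.0000 × (1 + 0.01)^3 = kr 37,090.8360
After kr 16,600.00 payment: kr 37,090.8360 − kr 16,600.00 = kr 20,490.8360
Balance at month 11: kr 20,490.8360 × (1 + 0.01)^8 = kr 22,188.6392…
After kr 17,600.00 payment: kr 22,188.6392… − kr 17,600.00 = kr 4,588.6392…
Balance at month 18: kr 4,588.6392… × (1 + 0.01)^7 = kr 4,919.6423…
Penalty: 18 × 1.25% × kr 36,000.00 = kr 8,100.00
Final settlement = outstanding balance + penalty = kr 4,919.6423… + kr 8,100.00 = kr 13,019.64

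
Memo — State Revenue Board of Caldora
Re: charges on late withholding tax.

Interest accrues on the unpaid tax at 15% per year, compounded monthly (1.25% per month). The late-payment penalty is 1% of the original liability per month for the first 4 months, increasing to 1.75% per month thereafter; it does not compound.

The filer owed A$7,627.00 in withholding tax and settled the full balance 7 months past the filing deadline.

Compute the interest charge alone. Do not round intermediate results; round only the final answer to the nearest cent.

A$692.92

Interest: A$7,627.00 × ((1 + 0.0125)^7 − 1) = A$7,627.00 × 0.0908505… = A$692.9165…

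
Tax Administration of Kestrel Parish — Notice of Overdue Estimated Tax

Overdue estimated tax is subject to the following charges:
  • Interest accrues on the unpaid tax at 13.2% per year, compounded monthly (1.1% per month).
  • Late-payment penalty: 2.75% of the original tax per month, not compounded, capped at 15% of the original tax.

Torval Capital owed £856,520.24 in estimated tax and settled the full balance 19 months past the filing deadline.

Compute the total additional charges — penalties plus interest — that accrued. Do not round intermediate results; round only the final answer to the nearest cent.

£326,367.97

Penalty (uncapped): 19 × 2.75% × £856,520.24 = £447,531.83…; cap = 15% × £856,520.24 = £128,478.04… → penalty = £128,478.04…
Interest: £856,520.24 × ((1 + 0.011)^19 − 1) = £856,520.24 × 0.2310394… = £197,889.9303…
Penalties + interest = £128,478.0360 + £197,889.9303… = £326,367.97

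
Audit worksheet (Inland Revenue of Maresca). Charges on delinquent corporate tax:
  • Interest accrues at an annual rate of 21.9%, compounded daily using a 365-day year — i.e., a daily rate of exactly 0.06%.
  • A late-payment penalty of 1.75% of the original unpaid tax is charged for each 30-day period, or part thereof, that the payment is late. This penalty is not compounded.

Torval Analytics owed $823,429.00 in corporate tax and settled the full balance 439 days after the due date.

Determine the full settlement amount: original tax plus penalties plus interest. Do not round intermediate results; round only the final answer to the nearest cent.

$1,287,632.46

Penalty periods: ⌈439/30⌉ = 15; penalty = 15 × 1.75% × $823,429.00 = $216,150.11…
Interest: $823,429.00 × ((1 + 0.0006)^439 − 1) = $823,429.00 × 0.30124437… = $248,053.3474…
Total = $823,429.00 + $216,150.1125 + $248,053.3474… = $1,287,632.46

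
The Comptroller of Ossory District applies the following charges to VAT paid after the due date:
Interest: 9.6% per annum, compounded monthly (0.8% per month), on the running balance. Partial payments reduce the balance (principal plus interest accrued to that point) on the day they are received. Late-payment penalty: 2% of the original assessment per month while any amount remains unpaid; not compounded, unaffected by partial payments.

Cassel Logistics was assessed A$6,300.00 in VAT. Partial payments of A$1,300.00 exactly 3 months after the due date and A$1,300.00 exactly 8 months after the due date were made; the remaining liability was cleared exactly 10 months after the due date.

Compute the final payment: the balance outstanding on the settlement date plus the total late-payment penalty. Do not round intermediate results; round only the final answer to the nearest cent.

Balance at month 3: A$6,300.0000 × (1 + 0.008)^3 = A$6,452.4128…
After A$1,300.00 payment: A$6,452.4128… − A$1,300.00 = A$5,152.4128…
Balance at month 8: A$5,152.4128… × (1 + 0.008)^5 = A$5,361.8334…
After A$1,300.00 payment: A$5,361.8334… − A$1,300.00 = A$4,061.8334…
Balance at month 10: A$4,061.8334… × (1 + 0.008)^2 = A$4,127.0827…
Penalty: 10 × 2% × A$6,300.00 = A$1,260.00
Final settlement = outstanding balance + penalty = A$4,127.0827… + A$1,260.00 = A$5,387.08

A$5,387.08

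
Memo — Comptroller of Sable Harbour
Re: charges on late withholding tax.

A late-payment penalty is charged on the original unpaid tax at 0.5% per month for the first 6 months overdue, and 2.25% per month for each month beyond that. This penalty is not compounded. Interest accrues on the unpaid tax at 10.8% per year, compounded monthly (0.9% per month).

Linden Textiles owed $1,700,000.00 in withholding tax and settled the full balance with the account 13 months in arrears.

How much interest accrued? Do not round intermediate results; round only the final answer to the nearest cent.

Interest: $1,700,000.00 × ((1 + 0.009)^13 − 1) = $1,700,000.00 × 0.1235313… = $210,003.1455…

$210,003.15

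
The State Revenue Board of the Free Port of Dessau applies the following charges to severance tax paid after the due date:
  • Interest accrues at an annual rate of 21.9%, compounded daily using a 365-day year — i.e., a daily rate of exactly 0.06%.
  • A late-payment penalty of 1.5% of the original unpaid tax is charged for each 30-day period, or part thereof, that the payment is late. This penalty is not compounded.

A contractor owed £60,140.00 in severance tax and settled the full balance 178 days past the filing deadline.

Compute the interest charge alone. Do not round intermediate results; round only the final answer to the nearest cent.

Interest: £60,140.00 × ((1 + 0.0006)^178 − 1) = £60,140.00 × 0.11267605… = £6,776.3379…

£6,776.34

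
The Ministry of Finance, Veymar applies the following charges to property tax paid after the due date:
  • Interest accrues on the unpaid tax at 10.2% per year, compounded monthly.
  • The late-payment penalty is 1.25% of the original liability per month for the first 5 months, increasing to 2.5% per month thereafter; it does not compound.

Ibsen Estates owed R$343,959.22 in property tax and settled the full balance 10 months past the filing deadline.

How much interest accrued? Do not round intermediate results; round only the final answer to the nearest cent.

R$30,380.56

Interest (10.2%/yr ÷ 12 = 0.85%/month): R$343,959.22 × ((1 + 0.0085)^10 − 1) = R$30,380.5601…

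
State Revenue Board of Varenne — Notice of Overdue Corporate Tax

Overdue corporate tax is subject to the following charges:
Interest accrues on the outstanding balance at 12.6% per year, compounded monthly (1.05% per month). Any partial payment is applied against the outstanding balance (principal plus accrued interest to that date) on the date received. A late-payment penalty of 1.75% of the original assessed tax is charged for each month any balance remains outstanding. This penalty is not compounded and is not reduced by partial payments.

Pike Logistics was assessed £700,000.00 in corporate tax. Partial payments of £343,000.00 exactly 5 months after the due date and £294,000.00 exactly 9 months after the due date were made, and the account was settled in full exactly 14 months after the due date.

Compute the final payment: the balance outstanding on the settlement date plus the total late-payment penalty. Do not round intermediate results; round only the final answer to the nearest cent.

£295,155.28

Balance at month 5: £700,000.0000 × (1 + 0.0105)^5 = £737,529.8960…
After £343,000.00 payment: £737,529.8960… − £343,000.00 = £394,529.8960…
Balance at month 9: £394,529.8960… × (1 + 0.0105)^4 = £411,362.9648…
After £294,000.00 payment: £411,362.9648… − £294,000.00 = £117,362.9648…
Balance at month 14: £117,362.9648… × (1 + 0.0105)^5 = £123,655.2789…
Penalty: 14 × 1.75% × £700,000.00 = £171,500.00
Final settlement = outstanding balance + penalty = £123,655.2789… + £171,500.00 = £295,155.28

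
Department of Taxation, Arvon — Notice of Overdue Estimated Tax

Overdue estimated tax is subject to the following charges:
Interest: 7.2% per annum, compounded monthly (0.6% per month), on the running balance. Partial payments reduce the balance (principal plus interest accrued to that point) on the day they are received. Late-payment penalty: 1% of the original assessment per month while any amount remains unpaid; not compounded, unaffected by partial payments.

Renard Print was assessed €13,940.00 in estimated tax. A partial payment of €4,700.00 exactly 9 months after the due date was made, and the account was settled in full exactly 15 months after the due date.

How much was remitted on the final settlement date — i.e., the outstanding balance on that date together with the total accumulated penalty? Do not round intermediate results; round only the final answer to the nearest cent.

€12,467.93

Balance at month 9: €13,940.0000 × (1 + 0.006)^9 = €14,711.0815…
After €4,700.00 payment: €14,711.0815… − €4,700.00 = €10,011.0815…
Balance at month 15: €10,011.0815… × (1 + 0.006)^6 = €10,376.9298…
Penalty: 15 × 1% × €13,940.00 = €2,091.00
Final settlement = outstanding balance + penalty = €10,376.9298… + €2,091.00 = €12,467.93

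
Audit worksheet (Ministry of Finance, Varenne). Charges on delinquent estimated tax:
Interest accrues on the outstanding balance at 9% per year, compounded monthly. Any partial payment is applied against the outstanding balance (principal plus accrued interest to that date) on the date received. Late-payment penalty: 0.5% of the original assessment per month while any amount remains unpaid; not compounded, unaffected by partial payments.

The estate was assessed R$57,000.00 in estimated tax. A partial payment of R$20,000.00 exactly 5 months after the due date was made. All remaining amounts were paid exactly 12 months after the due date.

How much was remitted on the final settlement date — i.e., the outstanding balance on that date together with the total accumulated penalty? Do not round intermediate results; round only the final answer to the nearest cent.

R$44,693.07

Monthly rate = 9% ÷ 12 = 0.75%
Balance at month 5: R$57,000.0000 × (1 + 0.0075)^5 = R$59,169.8039…
After R$20,000.00 payment: R$59,169.8039… − R$20,000.00 = R$39,169.8039…
Balance at month 12: R$39,169.8039… × (1 + 0.0075)^7 = R$41,273.0706…
Penalty: 12 × 0.5% × R$57,000.00 = R$3,420.00
Final settlement = outstanding balance + penalty = R$41,273.0706… + R$3,420.00 = R$44,693.07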